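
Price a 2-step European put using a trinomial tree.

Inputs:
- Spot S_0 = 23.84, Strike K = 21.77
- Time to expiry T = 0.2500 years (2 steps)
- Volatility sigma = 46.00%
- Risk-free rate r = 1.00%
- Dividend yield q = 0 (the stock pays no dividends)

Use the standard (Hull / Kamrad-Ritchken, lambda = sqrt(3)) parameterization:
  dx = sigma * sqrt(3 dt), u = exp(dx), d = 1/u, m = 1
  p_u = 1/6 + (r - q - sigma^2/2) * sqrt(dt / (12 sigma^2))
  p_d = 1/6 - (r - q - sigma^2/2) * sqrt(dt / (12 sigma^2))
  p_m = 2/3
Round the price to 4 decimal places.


Answer: Price = V(0,0) = 1.2342

Derivation:
dt = T/N = 0.125000; dx = sigma*sqrt(3*dt) = 0.281691
u = exp(dx) = 1.325370; d = 1/u = 0.754507
p_u = 0.145411, p_m = 0.666667, p_d = 0.187922
Discount per step: exp(-r*dt) = 0.998751
Stock lattice S(k, j) with j the centered position index:
  k=0: S(0,+0) = 23.8400
  k=1: S(1,-1) = 17.9874; S(1,+0) = 23.8400; S(1,+1) = 31.5968
  k=2: S(2,-2) = 13.5716; S(2,-1) = 17.9874; S(2,+0) = 23.8400; S(2,+1) = 31.5968; S(2,+2) = 41.8774
Terminal payoffs V(N, j) = max(K - S_T, 0):
  V(2,-2) = 8.198362; V(2,-1) = 3.782564; V(2,+0) = 0.000000; V(2,+1) = 0.000000; V(2,+2) = 0.000000
Backward induction: V(k, j) = exp(-r*dt) * [p_u * V(k+1, j+1) + p_m * V(k+1, j) + p_d * V(k+1, j-1)]
  V(1,-1) = exp(-r*dt) * [p_u*0.000000 + p_m*3.782564 + p_d*8.198362] = 4.057289
  V(1,+0) = exp(-r*dt) * [p_u*0.000000 + p_m*0.000000 + p_d*3.782564] = 0.709940
  V(1,+1) = exp(-r*dt) * [p_u*0.000000 + p_m*0.000000 + p_d*0.000000] = 0.000000
  V(0,+0) = exp(-r*dt) * [p_u*0.000000 + p_m*0.709940 + p_d*4.057289] = 1.234204


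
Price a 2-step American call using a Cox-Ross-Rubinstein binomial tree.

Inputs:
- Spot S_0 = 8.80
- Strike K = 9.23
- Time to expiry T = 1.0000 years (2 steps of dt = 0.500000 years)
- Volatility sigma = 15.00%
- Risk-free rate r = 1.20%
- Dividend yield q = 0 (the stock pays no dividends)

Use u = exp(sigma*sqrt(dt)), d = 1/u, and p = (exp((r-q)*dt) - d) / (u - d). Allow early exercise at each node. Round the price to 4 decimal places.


Answer: Price = V(0,0) = 0.4104

Derivation:
dt = T/N = 0.500000
u = exp(sigma*sqrt(dt)) = 1.111895; d = 1/u = 0.899365
p = (exp((r-q)*dt) - d) / (u - d) = 0.501824
Discount per step: exp(-r*dt) = 0.994018
Stock lattice S(k, i) with i counting down-moves:
  k=0: S(0,0) = 8.8000
  k=1: S(1,0) = 9.7847; S(1,1) = 7.9144
  k=2: S(2,0) = 10.8795; S(2,1) = 8.8000; S(2,2) = 7.1179
Terminal payoffs V(N, i) = max(S_T - K, 0):
  V(2,0) = 1.649538; V(2,1) = 0.000000; V(2,2) = 0.000000
Backward induction: V(k, i) = exp(-r*dt) * [p * V(k+1, i) + (1-p) * V(k+1, i+1)]; then take max(V_cont, immediate exercise) for American.
  V(1,0) = exp(-r*dt) * [p*1.649538 + (1-p)*0.000000] = 0.822827; exercise = 0.554678; V(1,0) = max -> 0.822827
  V(1,1) = exp(-r*dt) * [p*0.000000 + (1-p)*0.000000] = 0.000000; exercise = 0.000000; V(1,1) = max -> 0.000000
  V(0,0) = exp(-r*dt) * [p*0.822827 + (1-p)*0.000000] = 0.410445; exercise = 0.000000; V(0,0) = max -> 0.410445


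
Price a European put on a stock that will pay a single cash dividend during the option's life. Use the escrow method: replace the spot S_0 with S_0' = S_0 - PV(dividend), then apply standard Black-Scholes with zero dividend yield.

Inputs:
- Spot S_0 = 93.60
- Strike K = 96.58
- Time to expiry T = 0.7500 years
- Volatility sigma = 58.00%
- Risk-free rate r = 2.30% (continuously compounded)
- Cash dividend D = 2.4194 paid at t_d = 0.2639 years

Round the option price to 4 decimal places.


Answer: Price = 20.3782

Derivation:
PV(D) = D * exp(-r * t_d) = 2.4194 * 0.99394868 = 2.40475944
S_0' = S_0 - PV(D) = 93.6000 - 2.40475944 = 91.19524056
d1 = (ln(S_0'/K) + (r + sigma^2/2)*T) / (sigma*sqrt(T)) = 0.17127599
d2 = d1 - sigma*sqrt(T) = -0.33101874
exp(-rT) = 0.98289793
N(-d1) = 0.43200338; N(-d2) = 0.62968484
P = K * exp(-rT) * N(-d2) - S_0' * N(-d1) = 96.5800 * 0.98289793 * 0.62968484 - 91.19524056 * 0.43200338 = 20.3782


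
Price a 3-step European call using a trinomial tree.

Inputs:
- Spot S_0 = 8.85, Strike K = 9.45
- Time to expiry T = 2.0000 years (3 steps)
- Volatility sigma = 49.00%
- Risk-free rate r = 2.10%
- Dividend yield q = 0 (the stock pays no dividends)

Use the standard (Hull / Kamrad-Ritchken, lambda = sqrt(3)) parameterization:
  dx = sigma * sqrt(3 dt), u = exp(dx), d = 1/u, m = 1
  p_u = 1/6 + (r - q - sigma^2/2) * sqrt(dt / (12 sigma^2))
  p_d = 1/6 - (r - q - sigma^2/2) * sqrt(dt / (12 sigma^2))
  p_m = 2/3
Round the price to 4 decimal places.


Answer: Price = V(0,0) = 2.1307

Derivation:
dt = T/N = 0.666667; dx = sigma*sqrt(3*dt) = 0.692965
u = exp(dx) = 1.999635; d = 1/u = 0.500091
p_u = 0.119021, p_m = 0.666667, p_d = 0.214312
Discount per step: exp(-r*dt) = 0.986098
Stock lattice S(k, j) with j the centered position index:
  k=0: S(0,+0) = 8.8500
  k=1: S(1,-1) = 4.4258; S(1,+0) = 8.8500; S(1,+1) = 17.6968
  k=2: S(2,-2) = 2.2133; S(2,-1) = 4.4258; S(2,+0) = 8.8500; S(2,+1) = 17.6968; S(2,+2) = 35.3871
  k=3: S(3,-3) = 1.1069; S(3,-2) = 2.2133; S(3,-1) = 4.4258; S(3,+0) = 8.8500; S(3,+1) = 17.6968; S(3,+2) = 35.3871; S(3,+3) = 70.7612
Terminal payoffs V(N, j) = max(S_T - K, 0):
  V(3,-3) = 0.000000; V(3,-2) = 0.000000; V(3,-1) = 0.000000; V(3,+0) = 0.000000; V(3,+1) = 8.246769; V(3,+2) = 25.937079; V(3,+3) = 61.311240
Backward induction: V(k, j) = exp(-r*dt) * [p_u * V(k+1, j+1) + p_m * V(k+1, j) + p_d * V(k+1, j-1)]
  V(2,-2) = exp(-r*dt) * [p_u*0.000000 + p_m*0.000000 + p_d*0.000000] = 0.000000
  V(2,-1) = exp(-r*dt) * [p_u*0.000000 + p_m*0.000000 + p_d*0.000000] = 0.000000
  V(2,+0) = exp(-r*dt) * [p_u*8.246769 + p_m*0.000000 + p_d*0.000000] = 0.967894
  V(2,+1) = exp(-r*dt) * [p_u*25.937079 + p_m*8.246769 + p_d*0.000000] = 8.465556
  V(2,+2) = exp(-r*dt) * [p_u*61.311240 + p_m*25.937079 + p_d*8.246769] = 25.989688
  V(1,-1) = exp(-r*dt) * [p_u*0.967894 + p_m*0.000000 + p_d*0.000000] = 0.113598
  V(1,+0) = exp(-r*dt) * [p_u*8.465556 + p_m*0.967894 + p_d*0.000000] = 1.629864
  V(1,+1) = exp(-r*dt) * [p_u*25.989688 + p_m*8.465556 + p_d*0.967894] = 8.820108
  V(0,+0) = exp(-r*dt) * [p_u*8.820108 + p_m*1.629864 + p_d*0.113598] = 2.130662


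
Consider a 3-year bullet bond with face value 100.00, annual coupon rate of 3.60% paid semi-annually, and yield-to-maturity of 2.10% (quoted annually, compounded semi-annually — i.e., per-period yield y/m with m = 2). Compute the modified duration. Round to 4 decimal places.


Coupon per period c = face * coupon_rate / m = 1.800000
Periods per year m = 2; per-period yield y/m = 0.010500
Number of cashflows N = 6
Cashflows (t years, CF_t, discount factor 1/(1+y/m)^(m*t), PV):
  t = 0.5000: CF_t = 1.800000, DF = 0.989609, PV = 1.781296
  t = 1.0000: CF_t = 1.800000, DF = 0.979326, PV = 1.762787
  t = 1.5000: CF_t = 1.800000, DF = 0.969150, PV = 1.744470
  t = 2.0000: CF_t = 1.800000, DF = 0.959080, PV = 1.726344
  t = 2.5000: CF_t = 1.800000, DF = 0.949114, PV = 1.708405
  t = 3.0000: CF_t = 101.800000, DF = 0.939252, PV = 95.615846
Price P = sum_t PV_t = 104.339148
First compute Macaulay numerator sum_t t * PV_t:
  t * PV_t at t = 0.5000: 0.890648
  t * PV_t at t = 1.0000: 1.762787
  t * PV_t at t = 1.5000: 2.616705
  t * PV_t at t = 2.0000: 3.452687
  t * PV_t at t = 2.5000: 4.271013
  t * PV_t at t = 3.0000: 286.847537
Macaulay duration D = 299.841378 / 104.339148 = 2.873719
Modified duration = D / (1 + y/m) = 2.873719 / (1 + 0.010500) = 2.843858

Answer: Modified duration = 2.8439


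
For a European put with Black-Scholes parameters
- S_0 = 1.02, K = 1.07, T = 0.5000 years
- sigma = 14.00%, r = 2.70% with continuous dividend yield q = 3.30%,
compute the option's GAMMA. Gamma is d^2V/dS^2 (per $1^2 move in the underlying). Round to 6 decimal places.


d1 = -0.4642259173; d2 = -0.5632208667
phi(d1) = 0.3581901156; exp(-qT) = 0.9836353794; exp(-rT) = 0.9865907163
Gamma = exp(-qT) * phi(d1) / (S * sigma * sqrt(T)) = 0.9836353794 * 0.3581901156 / (1.0200 * 0.1400 * 0.7071067812) = 3.489270

Answer: Gamma = 3.489270


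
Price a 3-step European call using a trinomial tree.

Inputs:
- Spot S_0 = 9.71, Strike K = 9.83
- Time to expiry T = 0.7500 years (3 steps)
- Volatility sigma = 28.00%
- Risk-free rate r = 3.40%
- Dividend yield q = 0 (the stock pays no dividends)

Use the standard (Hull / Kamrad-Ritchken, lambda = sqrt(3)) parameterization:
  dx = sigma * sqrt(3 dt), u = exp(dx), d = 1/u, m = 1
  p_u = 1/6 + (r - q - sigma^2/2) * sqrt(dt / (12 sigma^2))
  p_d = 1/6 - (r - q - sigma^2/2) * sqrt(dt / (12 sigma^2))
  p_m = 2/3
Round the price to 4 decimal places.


dt = T/N = 0.250000; dx = sigma*sqrt(3*dt) = 0.242487
u = exp(dx) = 1.274415; d = 1/u = 0.784674
p_u = 0.163986, p_m = 0.666667, p_d = 0.169347
Discount per step: exp(-r*dt) = 0.991536
Stock lattice S(k, j) with j the centered position index:
  k=0: S(0,+0) = 9.7100
  k=1: S(1,-1) = 7.6192; S(1,+0) = 9.7100; S(1,+1) = 12.3746
  k=2: S(2,-2) = 5.9786; S(2,-1) = 7.6192; S(2,+0) = 9.7100; S(2,+1) = 12.3746; S(2,+2) = 15.7703
  k=3: S(3,-3) = 4.6912; S(3,-2) = 5.9786; S(3,-1) = 7.6192; S(3,+0) = 9.7100; S(3,+1) = 12.3746; S(3,+2) = 15.7703; S(3,+3) = 20.0979
Terminal payoffs V(N, j) = max(S_T - K, 0):
  V(3,-3) = 0.000000; V(3,-2) = 0.000000; V(3,-1) = 0.000000; V(3,+0) = 0.000000; V(3,+1) = 2.544568; V(3,+2) = 5.940333; V(3,+3) = 10.267946
Backward induction: V(k, j) = exp(-r*dt) * [p_u * V(k+1, j+1) + p_m * V(k+1, j) + p_d * V(k+1, j-1)]
  V(2,-2) = exp(-r*dt) * [p_u*0.000000 + p_m*0.000000 + p_d*0.000000] = 0.000000
  V(2,-1) = exp(-r*dt) * [p_u*0.000000 + p_m*0.000000 + p_d*0.000000] = 0.000000
  V(2,+0) = exp(-r*dt) * [p_u*2.544568 + p_m*0.000000 + p_d*0.000000] = 0.413742
  V(2,+1) = exp(-r*dt) * [p_u*5.940333 + p_m*2.544568 + p_d*0.000000] = 2.647908
  V(2,+2) = exp(-r*dt) * [p_u*10.267946 + p_m*5.940333 + p_d*2.544568] = 6.023520
  V(1,-1) = exp(-r*dt) * [p_u*0.413742 + p_m*0.000000 + p_d*0.000000] = 0.067274
  V(1,+0) = exp(-r*dt) * [p_u*2.647908 + p_m*0.413742 + p_d*0.000000] = 0.704038
  V(1,+1) = exp(-r*dt) * [p_u*6.023520 + p_m*2.647908 + p_d*0.413742] = 2.799217
  V(0,+0) = exp(-r*dt) * [p_u*2.799217 + p_m*0.704038 + p_d*0.067274] = 0.931830

Answer: Price = V(0,0) = 0.9318


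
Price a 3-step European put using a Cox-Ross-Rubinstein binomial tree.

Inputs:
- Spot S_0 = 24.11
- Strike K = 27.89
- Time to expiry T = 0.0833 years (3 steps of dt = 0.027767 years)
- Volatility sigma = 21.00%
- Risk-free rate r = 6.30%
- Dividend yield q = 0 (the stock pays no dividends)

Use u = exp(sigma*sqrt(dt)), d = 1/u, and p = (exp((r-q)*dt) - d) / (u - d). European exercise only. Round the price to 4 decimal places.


Answer: Price = V(0,0) = 3.6340

Derivation:
dt = T/N = 0.027767
u = exp(sigma*sqrt(dt)) = 1.035612; d = 1/u = 0.965612
p = (exp((r-q)*dt) - d) / (u - d) = 0.516264
Discount per step: exp(-r*dt) = 0.998252
Stock lattice S(k, i) with i counting down-moves:
  k=0: S(0,0) = 24.1100
  k=1: S(1,0) = 24.9686; S(1,1) = 23.2809
  k=2: S(2,0) = 25.8578; S(2,1) = 24.1100; S(2,2) = 22.4803
  k=3: S(3,0) = 26.7787; S(3,1) = 24.9686; S(3,2) = 23.2809; S(3,3) = 21.7073
Terminal payoffs V(N, i) = max(K - S_T, 0):
  V(3,0) = 1.111330; V(3,1) = 2.921384; V(3,2) = 4.609090; V(3,3) = 6.182720
Backward induction: V(k, i) = exp(-r*dt) * [p * V(k+1, i) + (1-p) * V(k+1, i+1)].
  V(2,0) = exp(-r*dt) * [p*1.111330 + (1-p)*2.921384] = 1.983444
  V(2,1) = exp(-r*dt) * [p*2.921384 + (1-p)*4.609090] = 3.731255
  V(2,2) = exp(-r*dt) * [p*4.609090 + (1-p)*6.182720] = 5.360925
  V(1,0) = exp(-r*dt) * [p*1.983444 + (1-p)*3.731255] = 2.823978
  V(1,1) = exp(-r*dt) * [p*3.731255 + (1-p)*5.360925] = 4.511685
  V(0,0) = exp(-r*dt) * [p*2.823978 + (1-p)*4.511685] = 3.634019


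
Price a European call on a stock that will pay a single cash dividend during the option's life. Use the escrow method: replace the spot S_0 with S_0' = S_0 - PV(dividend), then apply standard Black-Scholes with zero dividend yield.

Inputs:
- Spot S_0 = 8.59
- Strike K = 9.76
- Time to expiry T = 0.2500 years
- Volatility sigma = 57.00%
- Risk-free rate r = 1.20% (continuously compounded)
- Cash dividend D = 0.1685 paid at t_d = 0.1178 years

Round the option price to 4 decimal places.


Answer: Price = 0.5022

Derivation:
PV(D) = D * exp(-r * t_d) = 0.1685 * 0.99858740 = 0.16826198
S_0' = S_0 - PV(D) = 8.5900 - 0.16826198 = 8.42173802
d1 = (ln(S_0'/K) + (r + sigma^2/2)*T) / (sigma*sqrt(T)) = -0.36443396
d2 = d1 - sigma*sqrt(T) = -0.64943396
exp(-rT) = 0.99700450
N(d1) = 0.35776699; N(d2) = 0.25802896
C = S_0' * N(d1) - K * exp(-rT) * N(d2) = 8.42173802 * 0.35776699 - 9.7600 * 0.99700450 * 0.25802896 = 0.5022


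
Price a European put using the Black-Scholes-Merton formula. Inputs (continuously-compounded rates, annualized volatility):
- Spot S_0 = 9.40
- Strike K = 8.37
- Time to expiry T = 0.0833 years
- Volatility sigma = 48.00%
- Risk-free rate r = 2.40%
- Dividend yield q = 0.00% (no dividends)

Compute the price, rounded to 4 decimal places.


Answer: Price = 0.1343

Derivation:
d1 = (ln(S/K) + (r - q + 0.5*sigma^2) * T) / (sigma * sqrt(T)) = 0.92142723
d2 = d1 - sigma * sqrt(T) = 0.78289088
exp(-rT) = 0.99800280; exp(-qT) = 1.00000000
P = K * exp(-rT) * N(-d2) - S_0 * exp(-qT) * N(-d1)
N(-d1) = 0.17841371; N(-d2) = 0.21684560
P = 8.3700 * 0.99800280 * 0.21684560 - 9.4000 * 1.00000000 * 0.17841371 = 0.1343


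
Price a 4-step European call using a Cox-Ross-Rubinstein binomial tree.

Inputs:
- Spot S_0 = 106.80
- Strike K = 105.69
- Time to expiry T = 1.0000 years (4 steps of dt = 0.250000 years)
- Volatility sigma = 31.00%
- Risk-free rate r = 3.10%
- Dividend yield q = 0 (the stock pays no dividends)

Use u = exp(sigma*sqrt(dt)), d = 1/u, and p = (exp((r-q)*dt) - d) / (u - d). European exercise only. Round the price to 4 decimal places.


dt = T/N = 0.250000
u = exp(sigma*sqrt(dt)) = 1.167658; d = 1/u = 0.856415
p = (exp((r-q)*dt) - d) / (u - d) = 0.486324
Discount per step: exp(-r*dt) = 0.992280
Stock lattice S(k, i) with i counting down-moves:
  k=0: S(0,0) = 106.8000
  k=1: S(1,0) = 124.7059; S(1,1) = 91.4651
  k=2: S(2,0) = 145.6138; S(2,1) = 106.8000; S(2,2) = 78.3321
  k=3: S(3,0) = 170.0271; S(3,1) = 124.7059; S(3,2) = 91.4651; S(3,3) = 67.0848
  k=4: S(4,0) = 198.5335; S(4,1) = 145.6138; S(4,2) = 106.8000; S(4,3) = 78.3321; S(4,4) = 57.4525
Terminal payoffs V(N, i) = max(S_T - K, 0):
  V(4,0) = 92.843515; V(4,1) = 39.923802; V(4,2) = 1.110000; V(4,3) = 0.000000; V(4,4) = 0.000000
Backward induction: V(k, i) = exp(-r*dt) * [p * V(k+1, i) + (1-p) * V(k+1, i+1)].
  V(3,0) = exp(-r*dt) * [p*92.843515 + (1-p)*39.923802] = 65.153047
  V(3,1) = exp(-r*dt) * [p*39.923802 + (1-p)*1.110000] = 19.831802
  V(3,2) = exp(-r*dt) * [p*1.110000 + (1-p)*0.000000] = 0.535653
  V(3,3) = exp(-r*dt) * [p*0.000000 + (1-p)*0.000000] = 0.000000
  V(2,0) = exp(-r*dt) * [p*65.153047 + (1-p)*19.831802] = 41.549367
  V(2,1) = exp(-r*dt) * [p*19.831802 + (1-p)*0.535653] = 9.843257
  V(2,2) = exp(-r*dt) * [p*0.535653 + (1-p)*0.000000] = 0.258490
  V(1,0) = exp(-r*dt) * [p*41.549367 + (1-p)*9.843257] = 25.067680
  V(1,1) = exp(-r*dt) * [p*9.843257 + (1-p)*0.258490] = 4.881814
  V(0,0) = exp(-r*dt) * [p*25.067680 + (1-p)*4.881814] = 14.585217

Answer: Price = V(0,0) = 14.5852


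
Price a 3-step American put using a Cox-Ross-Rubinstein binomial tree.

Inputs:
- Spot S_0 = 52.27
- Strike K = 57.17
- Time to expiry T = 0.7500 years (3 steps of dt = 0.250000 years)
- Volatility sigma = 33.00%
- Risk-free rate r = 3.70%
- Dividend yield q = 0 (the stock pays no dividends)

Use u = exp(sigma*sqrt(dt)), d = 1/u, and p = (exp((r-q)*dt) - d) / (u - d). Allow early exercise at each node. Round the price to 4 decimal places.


dt = T/N = 0.250000
u = exp(sigma*sqrt(dt)) = 1.179393; d = 1/u = 0.847894
p = (exp((r-q)*dt) - d) / (u - d) = 0.486876
Discount per step: exp(-r*dt) = 0.990793
Stock lattice S(k, i) with i counting down-moves:
  k=0: S(0,0) = 52.2700
  k=1: S(1,0) = 61.6469; S(1,1) = 44.3194
  k=2: S(2,0) = 72.7059; S(2,1) = 52.2700; S(2,2) = 37.5781
  k=3: S(3,0) = 85.7488; S(3,1) = 61.6469; S(3,2) = 44.3194; S(3,3) = 31.8623
Terminal payoffs V(N, i) = max(K - S_T, 0):
  V(3,0) = 0.000000; V(3,1) = 0.000000; V(3,2) = 12.850596; V(3,3) = 25.307729
Backward induction: V(k, i) = exp(-r*dt) * [p * V(k+1, i) + (1-p) * V(k+1, i+1)]; then take max(V_cont, immediate exercise) for American.
  V(2,0) = exp(-r*dt) * [p*0.000000 + (1-p)*0.000000] = 0.000000; exercise = 0.000000; V(2,0) = max -> 0.000000
  V(2,1) = exp(-r*dt) * [p*0.000000 + (1-p)*12.850596] = 6.533233; exercise = 4.900000; V(2,1) = max -> 6.533233
  V(2,2) = exp(-r*dt) * [p*12.850596 + (1-p)*25.307729] = 19.065472; exercise = 19.591856; V(2,2) = max -> 19.591856
  V(1,0) = exp(-r*dt) * [p*0.000000 + (1-p)*6.533233] = 3.321490; exercise = 0.000000; V(1,0) = max -> 3.321490
  V(1,1) = exp(-r*dt) * [p*6.533233 + (1-p)*19.591856] = 13.112073; exercise = 12.850596; V(1,1) = max -> 13.112073
  V(0,0) = exp(-r*dt) * [p*3.321490 + (1-p)*13.112073] = 8.268432; exercise = 4.900000; V(0,0) = max -> 8.268432

Answer: Price = V(0,0) = 8.2684


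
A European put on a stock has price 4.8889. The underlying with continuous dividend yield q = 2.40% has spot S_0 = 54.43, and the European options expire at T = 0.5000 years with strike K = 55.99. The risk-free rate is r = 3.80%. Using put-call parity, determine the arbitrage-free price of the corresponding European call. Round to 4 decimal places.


Answer: Call price = 3.7334

Derivation:
Put-call parity: C - P = S_0 * exp(-qT) - K * exp(-rT).
S_0 * exp(-qT) = 54.4300 * 0.98807171 = 53.78074333
K * exp(-rT) = 55.9900 * 0.98117936 = 54.93623249
C = P + S*exp(-qT) - K*exp(-rT)
C = 4.8889 + 53.78074333 - 54.93623249 = 3.7334


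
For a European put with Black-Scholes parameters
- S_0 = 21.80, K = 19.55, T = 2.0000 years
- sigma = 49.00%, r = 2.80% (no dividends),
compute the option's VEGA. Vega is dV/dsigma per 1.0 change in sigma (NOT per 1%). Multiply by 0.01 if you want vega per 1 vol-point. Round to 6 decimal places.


d1 = 0.5844954515; d2 = -0.1084691941
phi(d1) = 0.3362985407; exp(-qT) = 1.0000000000; exp(-rT) = 0.9455391359
Vega = S * exp(-qT) * phi(d1) * sqrt(T) = 21.8000 * 1.0000000000 * 0.3362985407 * 1.4142135624 = 10.368035

Answer: Vega = 10.368035


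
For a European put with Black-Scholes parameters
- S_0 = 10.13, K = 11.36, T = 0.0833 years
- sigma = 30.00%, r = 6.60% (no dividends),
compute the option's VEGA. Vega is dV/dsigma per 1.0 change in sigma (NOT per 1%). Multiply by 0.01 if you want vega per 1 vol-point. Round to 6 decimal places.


d1 = -1.2167295677; d2 = -1.3033147858
phi(d1) = 0.1902999146; exp(-qT) = 1.0000000000; exp(-rT) = 0.9945172852
Vega = S * exp(-qT) * phi(d1) * sqrt(T) = 10.1300 * 1.0000000000 * 0.1902999146 * 0.2886173938 = 0.556379

Answer: Vega = 0.556379


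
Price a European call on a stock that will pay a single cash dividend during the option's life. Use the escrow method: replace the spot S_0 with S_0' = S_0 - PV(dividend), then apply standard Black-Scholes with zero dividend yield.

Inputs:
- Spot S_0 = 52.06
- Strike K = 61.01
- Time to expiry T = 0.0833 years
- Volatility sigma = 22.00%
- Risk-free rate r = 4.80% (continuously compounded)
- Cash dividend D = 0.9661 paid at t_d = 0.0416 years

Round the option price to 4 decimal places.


PV(D) = D * exp(-r * t_d) = 0.9661 * 0.99800519 = 0.96417282
S_0' = S_0 - PV(D) = 52.0600 - 0.96417282 = 51.09582718
d1 = (ln(S_0'/K) + (r + sigma^2/2)*T) / (sigma*sqrt(T)) = -2.69814097
d2 = d1 - sigma*sqrt(T) = -2.76163679
exp(-rT) = 0.99600958
N(d1) = 0.00348640; N(d2) = 0.00287562
C = S_0' * N(d1) - K * exp(-rT) * N(d2) = 51.09582718 * 0.00348640 - 61.0100 * 0.99600958 * 0.00287562 = 0.0034

Answer: Price = 0.0034


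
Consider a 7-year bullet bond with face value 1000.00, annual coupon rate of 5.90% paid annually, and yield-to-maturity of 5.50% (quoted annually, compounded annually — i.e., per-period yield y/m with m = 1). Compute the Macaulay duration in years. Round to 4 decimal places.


Answer: Macaulay duration = 5.9464 years

Derivation:
Coupon per period c = face * coupon_rate / m = 59.000000
Periods per year m = 1; per-period yield y/m = 0.055000
Number of cashflows N = 7
Cashflows (t years, CF_t, discount factor 1/(1+y/m)^(m*t), PV):
  t = 1.0000: CF_t = 59.000000, DF = 0.947867, PV = 55.924171
  t = 2.0000: CF_t = 59.000000, DF = 0.898452, PV = 53.008693
  t = 3.0000: CF_t = 59.000000, DF = 0.851614, PV = 50.245206
  t = 4.0000: CF_t = 59.000000, DF = 0.807217, PV = 47.625788
  t = 5.0000: CF_t = 59.000000, DF = 0.765134, PV = 45.142927
  t = 6.0000: CF_t = 59.000000, DF = 0.725246, PV = 42.789504
  t = 7.0000: CF_t = 1059.000000, DF = 0.687437, PV = 727.995580
Price P = sum_t PV_t = 1022.731868
Macaulay numerator sum_t t * PV_t:
  t * PV_t at t = 1.0000: 55.924171
  t * PV_t at t = 2.0000: 106.017385
  t * PV_t at t = 3.0000: 150.735619
  t * PV_t at t = 4.0000: 190.503151
  t * PV_t at t = 5.0000: 225.714634
  t * PV_t at t = 6.0000: 256.737025
  t * PV_t at t = 7.0000: 5095.969062
Macaulay duration D = (sum_t t * PV_t) / P = 6081.601047 / 1022.731868 = 5.946428


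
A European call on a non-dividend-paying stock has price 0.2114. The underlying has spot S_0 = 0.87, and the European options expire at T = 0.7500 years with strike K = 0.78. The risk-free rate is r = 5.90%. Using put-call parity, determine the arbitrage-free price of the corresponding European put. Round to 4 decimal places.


Answer: Put price = 0.0876

Derivation:
Put-call parity: C - P = S_0 * exp(-qT) - K * exp(-rT).
S_0 * exp(-qT) = 0.8700 * 1.00000000 = 0.87000000
K * exp(-rT) = 0.7800 * 0.95671475 = 0.74623750
P = C - S*exp(-qT) + K*exp(-rT)
P = 0.2114 - 0.87000000 + 0.74623750 = 0.0876


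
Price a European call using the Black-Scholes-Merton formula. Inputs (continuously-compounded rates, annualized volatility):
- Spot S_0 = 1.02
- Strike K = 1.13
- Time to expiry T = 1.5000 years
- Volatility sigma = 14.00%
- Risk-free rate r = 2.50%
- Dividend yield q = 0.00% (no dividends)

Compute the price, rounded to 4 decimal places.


d1 = (ln(S/K) + (r - q + 0.5*sigma^2) * T) / (sigma * sqrt(T)) = -0.29285986
d2 = d1 - sigma * sqrt(T) = -0.46432414
exp(-rT) = 0.96319442; exp(-qT) = 1.00000000
C = S_0 * exp(-qT) * N(d1) - K * exp(-rT) * N(d2)
N(d1) = 0.38481464; N(d2) = 0.32120777
C = 1.0200 * 1.00000000 * 0.38481464 - 1.1300 * 0.96319442 * 0.32120777 = 0.0429

Answer: Price = 0.0429


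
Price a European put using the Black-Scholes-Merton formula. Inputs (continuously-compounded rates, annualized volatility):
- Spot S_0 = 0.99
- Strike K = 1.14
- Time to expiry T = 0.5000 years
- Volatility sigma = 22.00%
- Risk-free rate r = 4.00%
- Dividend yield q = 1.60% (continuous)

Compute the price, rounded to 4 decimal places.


d1 = (ln(S/K) + (r - q + 0.5*sigma^2) * T) / (sigma * sqrt(T)) = -0.75196691
d2 = d1 - sigma * sqrt(T) = -0.90753040
exp(-rT) = 0.98019867; exp(-qT) = 0.99203191
P = K * exp(-rT) * N(-d2) - S_0 * exp(-qT) * N(-d1)
N(-d1) = 0.77396452; N(-d2) = 0.81793681
P = 1.1400 * 0.98019867 * 0.81793681 - 0.9900 * 0.99203191 * 0.77396452 = 0.1539

Answer: Price = 0.1539


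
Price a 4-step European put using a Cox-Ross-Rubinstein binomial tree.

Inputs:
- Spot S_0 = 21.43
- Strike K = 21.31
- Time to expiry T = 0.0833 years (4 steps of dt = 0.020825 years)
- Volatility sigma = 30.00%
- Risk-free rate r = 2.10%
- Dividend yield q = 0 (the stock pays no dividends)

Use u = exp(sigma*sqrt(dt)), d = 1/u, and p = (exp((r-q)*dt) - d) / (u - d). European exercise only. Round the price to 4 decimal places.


dt = T/N = 0.020825
u = exp(sigma*sqrt(dt)) = 1.044243; d = 1/u = 0.957631
p = (exp((r-q)*dt) - d) / (u - d) = 0.494229
Discount per step: exp(-r*dt) = 0.999563
Stock lattice S(k, i) with i counting down-moves:
  k=0: S(0,0) = 21.4300
  k=1: S(1,0) = 22.3781; S(1,1) = 20.5220
  k=2: S(2,0) = 23.3682; S(2,1) = 21.4300; S(2,2) = 19.6525
  k=3: S(3,0) = 24.4021; S(3,1) = 22.3781; S(3,2) = 20.5220; S(3,3) = 18.8199
  k=4: S(4,0) = 25.4817; S(4,1) = 23.3682; S(4,2) = 21.4300; S(4,3) = 19.6525; S(4,4) = 18.0225
Terminal payoffs V(N, i) = max(K - S_T, 0):
  V(4,0) = 0.000000; V(4,1) = 0.000000; V(4,2) = 0.000000; V(4,3) = 1.657460; V(4,4) = 3.287493
Backward induction: V(k, i) = exp(-r*dt) * [p * V(k+1, i) + (1-p) * V(k+1, i+1)].
  V(3,0) = exp(-r*dt) * [p*0.000000 + (1-p)*0.000000] = 0.000000
  V(3,1) = exp(-r*dt) * [p*0.000000 + (1-p)*0.000000] = 0.000000
  V(3,2) = exp(-r*dt) * [p*0.000000 + (1-p)*1.657460] = 0.837929
  V(3,3) = exp(-r*dt) * [p*1.657460 + (1-p)*3.287493] = 2.480798
  V(2,0) = exp(-r*dt) * [p*0.000000 + (1-p)*0.000000] = 0.000000
  V(2,1) = exp(-r*dt) * [p*0.000000 + (1-p)*0.837929] = 0.423615
  V(2,2) = exp(-r*dt) * [p*0.837929 + (1-p)*2.480798] = 1.668115
  V(1,0) = exp(-r*dt) * [p*0.000000 + (1-p)*0.423615] = 0.214159
  V(1,1) = exp(-r*dt) * [p*0.423615 + (1-p)*1.668115] = 1.052587
  V(0,0) = exp(-r*dt) * [p*0.214159 + (1-p)*1.052587] = 0.637932

Answer: Price = V(0,0) = 0.6379


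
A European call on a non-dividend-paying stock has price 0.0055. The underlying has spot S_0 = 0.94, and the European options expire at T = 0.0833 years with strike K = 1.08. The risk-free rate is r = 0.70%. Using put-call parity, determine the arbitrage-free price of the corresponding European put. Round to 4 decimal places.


Put-call parity: C - P = S_0 * exp(-qT) - K * exp(-rT).
S_0 * exp(-qT) = 0.9400 * 1.00000000 = 0.94000000
K * exp(-rT) = 1.0800 * 0.99941707 = 1.07937044
P = C - S*exp(-qT) + K*exp(-rT)
P = 0.0055 - 0.94000000 + 1.07937044 = 0.1449

Answer: Put price = 0.1449


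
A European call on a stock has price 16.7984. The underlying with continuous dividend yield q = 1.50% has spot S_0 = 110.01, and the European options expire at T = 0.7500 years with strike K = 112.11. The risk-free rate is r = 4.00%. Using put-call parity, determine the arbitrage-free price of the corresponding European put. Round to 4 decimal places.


Answer: Put price = 16.8157

Derivation:
Put-call parity: C - P = S_0 * exp(-qT) - K * exp(-rT).
S_0 * exp(-qT) = 110.0100 * 0.98881304 = 108.77932304
K * exp(-rT) = 112.1100 * 0.97044553 = 108.79664877
P = C - S*exp(-qT) + K*exp(-rT)
P = 16.7984 - 108.77932304 + 108.79664877 = 16.8157


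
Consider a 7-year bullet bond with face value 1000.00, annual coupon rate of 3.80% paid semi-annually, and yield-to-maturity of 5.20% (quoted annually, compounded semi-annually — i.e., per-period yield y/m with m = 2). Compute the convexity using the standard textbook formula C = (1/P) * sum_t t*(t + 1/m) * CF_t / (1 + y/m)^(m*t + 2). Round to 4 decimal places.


Coupon per period c = face * coupon_rate / m = 19.000000
Periods per year m = 2; per-period yield y/m = 0.026000
Number of cashflows N = 14
Cashflows (t years, CF_t, discount factor 1/(1+y/m)^(m*t), PV):
  t = 0.5000: CF_t = 19.000000, DF = 0.974659, PV = 18.518519
  t = 1.0000: CF_t = 19.000000, DF = 0.949960, PV = 18.049238
  t = 1.5000: CF_t = 19.000000, DF = 0.925887, PV = 17.591850
  t = 2.0000: CF_t = 19.000000, DF = 0.902424, PV = 17.146053
  t = 2.5000: CF_t = 19.000000, DF = 0.879555, PV = 16.711552
  t = 3.0000: CF_t = 19.000000, DF = 0.857266, PV = 16.288063
  t = 3.5000: CF_t = 19.000000, DF = 0.835542, PV = 15.875305
  t = 4.0000: CF_t = 19.000000, DF = 0.814369, PV = 15.473007
  t = 4.5000: CF_t = 19.000000, DF = 0.793732, PV = 15.080903
  t = 5.0000: CF_t = 19.000000, DF = 0.773618, PV = 14.698736
  t = 5.5000: CF_t = 19.000000, DF = 0.754013, PV = 14.326254
  t = 6.0000: CF_t = 19.000000, DF = 0.734906, PV = 13.963210
  t = 6.5000: CF_t = 19.000000, DF = 0.716282, PV = 13.609367
  t = 7.0000: CF_t = 1019.000000, DF = 0.698131, PV = 711.395532
Price P = sum_t PV_t = 918.727588
Convexity numerator sum_t t*(t + 1/m) * CF_t / (1+y/m)^(m*t + 2):
  t = 0.5000: term = 8.795925
  t = 1.0000: term = 25.719079
  t = 1.5000: term = 50.134657
  t = 2.0000: term = 81.440314
  t = 2.5000: term = 119.064787
  t = 3.0000: term = 162.466571
  t = 3.5000: term = 211.132646
  t = 4.0000: term = 264.577250
  t = 4.5000: term = 322.340704
  t = 5.0000: term = 383.988277
  t = 5.5000: term = 449.109096
  t = 6.0000: term = 517.315102
  t = 6.5000: term = 588.240045
  t = 7.0000: term = 35479.354923
Convexity = (1/P) * sum = 38663.679376 / 918.727588 = 42.083943

Answer: Convexity = 42.0839


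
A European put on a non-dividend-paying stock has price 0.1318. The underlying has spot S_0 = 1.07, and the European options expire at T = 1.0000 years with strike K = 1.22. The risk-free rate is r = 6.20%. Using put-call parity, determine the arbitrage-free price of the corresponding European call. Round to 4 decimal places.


Put-call parity: C - P = S_0 * exp(-qT) - K * exp(-rT).
S_0 * exp(-qT) = 1.0700 * 1.00000000 = 1.07000000
K * exp(-rT) = 1.2200 * 0.93988289 = 1.14665712
C = P + S*exp(-qT) - K*exp(-rT)
C = 0.1318 + 1.07000000 - 1.14665712 = 0.0551

Answer: Call price = 0.0551


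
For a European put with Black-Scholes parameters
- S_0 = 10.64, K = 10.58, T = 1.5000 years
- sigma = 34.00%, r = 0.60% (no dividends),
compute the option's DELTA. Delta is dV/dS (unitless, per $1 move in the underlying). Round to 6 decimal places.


d1 = 0.2434001703; d2 = -0.1730130860
phi(d1) = 0.3872981943; exp(-qT) = 1.0000000000; exp(-rT) = 0.9910403788
N(-d1) = 0.4038477060
Delta = -exp(-qT) * N(-d1) = -1.0000000000 * 0.4038477060 = -0.403848

Answer: Delta = -0.403848


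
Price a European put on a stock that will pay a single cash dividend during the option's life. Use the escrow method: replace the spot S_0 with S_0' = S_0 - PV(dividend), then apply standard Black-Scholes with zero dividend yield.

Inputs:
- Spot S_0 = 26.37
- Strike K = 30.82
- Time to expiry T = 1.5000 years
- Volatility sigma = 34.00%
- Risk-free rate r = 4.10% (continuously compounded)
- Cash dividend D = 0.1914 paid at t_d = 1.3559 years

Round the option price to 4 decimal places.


Answer: Price = 6.0780

Derivation:
PV(D) = D * exp(-r * t_d) = 0.1914 * 0.94592509 = 0.18105006
S_0' = S_0 - PV(D) = 26.3700 - 0.18105006 = 26.18894994
d1 = (ln(S_0'/K) + (r + sigma^2/2)*T) / (sigma*sqrt(T)) = -0.03512440
d2 = d1 - sigma*sqrt(T) = -0.45153766
exp(-rT) = 0.94035295
N(-d1) = 0.51400973; N(-d2) = 0.67419895
P = K * exp(-rT) * N(-d2) - S_0' * N(-d1) = 30.8200 * 0.94035295 * 0.67419895 - 26.18894994 * 0.51400973 = 6.0780


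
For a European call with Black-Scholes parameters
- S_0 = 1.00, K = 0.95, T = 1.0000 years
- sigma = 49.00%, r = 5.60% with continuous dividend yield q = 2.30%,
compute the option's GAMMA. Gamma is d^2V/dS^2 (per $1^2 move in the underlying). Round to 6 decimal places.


d1 = 0.4170271314; d2 = -0.0729728686
phi(d1) = 0.3657174101; exp(-qT) = 0.9772624838; exp(-rT) = 0.9455391359
Gamma = exp(-qT) * phi(d1) / (S * sigma * sqrt(T)) = 0.9772624838 * 0.3657174101 / (1.0000 * 0.4900 * 1.0000000000) = 0.729392

Answer: Gamma = 0.729392


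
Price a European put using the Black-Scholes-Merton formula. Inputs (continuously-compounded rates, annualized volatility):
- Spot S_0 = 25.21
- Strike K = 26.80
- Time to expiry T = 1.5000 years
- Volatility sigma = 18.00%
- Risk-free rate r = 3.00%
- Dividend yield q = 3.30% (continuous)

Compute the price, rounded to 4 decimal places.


d1 = (ln(S/K) + (r - q + 0.5*sigma^2) * T) / (sigma * sqrt(T)) = -0.18761797
d2 = d1 - sigma * sqrt(T) = -0.40807205
exp(-rT) = 0.95599748; exp(-qT) = 0.95170516
P = K * exp(-rT) * N(-d2) - S_0 * exp(-qT) * N(-d1)
N(-d1) = 0.57441193; N(-d2) = 0.65838961
P = 26.8000 * 0.95599748 * 0.65838961 - 25.2100 * 0.95170516 * 0.57441193 = 3.0869

Answer: Price = 3.0869


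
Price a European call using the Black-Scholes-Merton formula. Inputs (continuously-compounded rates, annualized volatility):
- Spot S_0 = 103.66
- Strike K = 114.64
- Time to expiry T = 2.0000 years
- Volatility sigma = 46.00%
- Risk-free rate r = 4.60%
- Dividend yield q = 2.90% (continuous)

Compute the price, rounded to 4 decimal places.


d1 = (ln(S/K) + (r - q + 0.5*sigma^2) * T) / (sigma * sqrt(T)) = 0.22276866
d2 = d1 - sigma * sqrt(T) = -0.42776958
exp(-rT) = 0.91210515; exp(-qT) = 0.94364995
C = S_0 * exp(-qT) * N(d1) - K * exp(-rT) * N(d2)
N(d1) = 0.58814222; N(d2) = 0.33440944
C = 103.6600 * 0.94364995 * 0.58814222 - 114.6400 * 0.91210515 * 0.33440944 = 22.5642

Answer: Price = 22.5642


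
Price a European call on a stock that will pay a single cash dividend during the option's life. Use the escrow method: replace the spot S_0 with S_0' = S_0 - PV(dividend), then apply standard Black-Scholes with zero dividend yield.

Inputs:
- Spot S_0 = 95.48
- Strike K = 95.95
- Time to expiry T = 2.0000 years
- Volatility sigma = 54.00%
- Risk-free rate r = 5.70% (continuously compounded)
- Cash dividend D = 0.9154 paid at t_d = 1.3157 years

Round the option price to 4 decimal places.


PV(D) = D * exp(-r * t_d) = 0.9154 * 0.92774822 = 0.84926072
S_0' = S_0 - PV(D) = 95.4800 - 0.84926072 = 94.63073928
d1 = (ln(S_0'/K) + (r + sigma^2/2)*T) / (sigma*sqrt(T)) = 0.51298651
d2 = d1 - sigma*sqrt(T) = -0.25068881
exp(-rT) = 0.89225796
N(d1) = 0.69601962; N(d2) = 0.40102736
C = S_0' * N(d1) - K * exp(-rT) * N(d2) = 94.63073928 * 0.69601962 - 95.9500 * 0.89225796 * 0.40102736 = 31.5320

Answer: Price = 31.5320


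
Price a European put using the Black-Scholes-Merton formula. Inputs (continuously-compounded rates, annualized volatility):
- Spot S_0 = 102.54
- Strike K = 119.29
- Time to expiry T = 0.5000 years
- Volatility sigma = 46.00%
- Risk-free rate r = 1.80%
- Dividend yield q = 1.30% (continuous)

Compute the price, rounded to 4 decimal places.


Answer: Price = 23.8366

Derivation:
d1 = (ln(S/K) + (r - q + 0.5*sigma^2) * T) / (sigma * sqrt(T)) = -0.29484673
d2 = d1 - sigma * sqrt(T) = -0.62011585
exp(-rT) = 0.99104038; exp(-qT) = 0.99352108
P = K * exp(-rT) * N(-d2) - S_0 * exp(-qT) * N(-d1)
N(-d1) = 0.61594452; N(-d2) = 0.73240924
P = 119.2900 * 0.99104038 * 0.73240924 - 102.5400 * 0.99352108 * 0.61594452 = 23.8366


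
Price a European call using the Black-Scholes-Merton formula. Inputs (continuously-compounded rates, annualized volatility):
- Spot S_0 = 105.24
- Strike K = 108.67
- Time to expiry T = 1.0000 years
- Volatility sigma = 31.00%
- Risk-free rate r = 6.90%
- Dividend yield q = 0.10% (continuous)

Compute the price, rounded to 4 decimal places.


d1 = (ln(S/K) + (r - q + 0.5*sigma^2) * T) / (sigma * sqrt(T)) = 0.27089577
d2 = d1 - sigma * sqrt(T) = -0.03910423
exp(-rT) = 0.93332668; exp(-qT) = 0.99900050
C = S_0 * exp(-qT) * N(d1) - K * exp(-rT) * N(d2)
N(d1) = 0.60676440; N(d2) = 0.48440364
C = 105.2400 * 0.99900050 * 0.60676440 - 108.6700 * 0.93332668 * 0.48440364 = 14.6616

Answer: Price = 14.6616


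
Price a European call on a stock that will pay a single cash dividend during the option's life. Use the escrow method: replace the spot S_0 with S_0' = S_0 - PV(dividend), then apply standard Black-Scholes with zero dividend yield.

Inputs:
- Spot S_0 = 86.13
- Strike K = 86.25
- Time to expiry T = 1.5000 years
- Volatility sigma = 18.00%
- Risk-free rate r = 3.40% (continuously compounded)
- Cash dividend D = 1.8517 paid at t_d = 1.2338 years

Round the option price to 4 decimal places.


Answer: Price = 8.5571

Derivation:
PV(D) = D * exp(-r * t_d) = 1.8517 * 0.95891849 = 1.77562937
S_0' = S_0 - PV(D) = 86.1300 - 1.77562937 = 84.35437063
d1 = (ln(S_0'/K) + (r + sigma^2/2)*T) / (sigma*sqrt(T)) = 0.24076020
d2 = d1 - sigma*sqrt(T) = 0.02030612
exp(-rT) = 0.95027867
N(d1) = 0.59512951; N(d2) = 0.50810041
C = S_0' * N(d1) - K * exp(-rT) * N(d2) = 84.35437063 * 0.59512951 - 86.2500 * 0.95027867 * 0.50810041 = 8.5571


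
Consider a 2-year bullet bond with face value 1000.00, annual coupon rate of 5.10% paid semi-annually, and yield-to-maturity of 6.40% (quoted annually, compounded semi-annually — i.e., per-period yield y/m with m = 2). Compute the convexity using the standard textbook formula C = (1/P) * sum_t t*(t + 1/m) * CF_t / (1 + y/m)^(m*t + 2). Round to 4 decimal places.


Coupon per period c = face * coupon_rate / m = 25.500000
Periods per year m = 2; per-period yield y/m = 0.032000
Number of cashflows N = 4
Cashflows (t years, CF_t, discount factor 1/(1+y/m)^(m*t), PV):
  t = 0.5000: CF_t = 25.500000, DF = 0.968992, PV = 24.709302
  t = 1.0000: CF_t = 25.500000, DF = 0.938946, PV = 23.943122
  t = 1.5000: CF_t = 25.500000, DF = 0.909831, PV = 23.200700
  t = 2.0000: CF_t = 1025.500000, DF = 0.881620, PV = 904.100846
Price P = sum_t PV_t = 975.953971
Convexity numerator sum_t t*(t + 1/m) * CF_t / (1+y/m)^(m*t + 2):
  t = 0.5000: term = 11.600350
  t = 1.0000: term = 33.721948
  t = 1.5000: term = 65.352612
  t = 2.0000: term = 4244.509259
Convexity = (1/P) * sum = 4355.184169 / 975.953971 = 4.462489

Answer: Convexity = 4.4625


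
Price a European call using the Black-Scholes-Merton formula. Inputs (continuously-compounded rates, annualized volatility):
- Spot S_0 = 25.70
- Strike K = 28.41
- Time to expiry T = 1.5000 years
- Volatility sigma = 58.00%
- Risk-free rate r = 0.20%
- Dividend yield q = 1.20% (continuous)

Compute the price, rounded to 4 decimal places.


d1 = (ln(S/K) + (r - q + 0.5*sigma^2) * T) / (sigma * sqrt(T)) = 0.19293222
d2 = d1 - sigma * sqrt(T) = -0.51741980
exp(-rT) = 0.99700450; exp(-qT) = 0.98216103
C = S_0 * exp(-qT) * N(d1) - K * exp(-rT) * N(d2)
N(d1) = 0.57649398; N(d2) = 0.30243157
C = 25.7000 * 0.98216103 * 0.57649398 - 28.4100 * 0.99700450 * 0.30243157 = 5.9853

Answer: Price = 5.9853


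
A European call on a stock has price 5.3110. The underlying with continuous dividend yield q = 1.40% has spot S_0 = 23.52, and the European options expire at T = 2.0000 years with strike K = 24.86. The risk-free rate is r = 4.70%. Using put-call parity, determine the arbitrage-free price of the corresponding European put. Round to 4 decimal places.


Answer: Put price = 5.0701

Derivation:
Put-call parity: C - P = S_0 * exp(-qT) - K * exp(-rT).
S_0 * exp(-qT) = 23.5200 * 0.97238837 = 22.87057439
K * exp(-rT) = 24.8600 * 0.91028276 = 22.62962947
P = C - S*exp(-qT) + K*exp(-rT)
P = 5.3110 - 22.87057439 + 22.62962947 = 5.0701


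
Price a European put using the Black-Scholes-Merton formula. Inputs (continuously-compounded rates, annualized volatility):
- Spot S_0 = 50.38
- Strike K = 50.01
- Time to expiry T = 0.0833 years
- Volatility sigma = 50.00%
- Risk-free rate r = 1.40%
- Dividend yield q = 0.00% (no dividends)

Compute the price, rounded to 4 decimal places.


d1 = (ln(S/K) + (r - q + 0.5*sigma^2) * T) / (sigma * sqrt(T)) = 0.13131562
d2 = d1 - sigma * sqrt(T) = -0.01299308
exp(-rT) = 0.99883448; exp(-qT) = 1.00000000
P = K * exp(-rT) * N(-d2) - S_0 * exp(-qT) * N(-d1)
N(-d1) = 0.44776282; N(-d2) = 0.50518334
P = 50.0100 * 0.99883448 * 0.50518334 - 50.3800 * 1.00000000 * 0.44776282 = 2.6765

Answer: Price = 2.6765


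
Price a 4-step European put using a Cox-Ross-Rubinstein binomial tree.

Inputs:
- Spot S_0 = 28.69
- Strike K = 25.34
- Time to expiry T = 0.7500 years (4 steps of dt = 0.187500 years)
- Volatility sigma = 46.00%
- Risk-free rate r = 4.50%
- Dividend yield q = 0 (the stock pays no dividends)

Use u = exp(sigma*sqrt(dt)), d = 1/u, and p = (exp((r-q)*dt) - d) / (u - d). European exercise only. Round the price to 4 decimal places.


Answer: Price = V(0,0) = 2.5716

Derivation:
dt = T/N = 0.187500
u = exp(sigma*sqrt(dt)) = 1.220409; d = 1/u = 0.819398
p = (exp((r-q)*dt) - d) / (u - d) = 0.471497
Discount per step: exp(-r*dt) = 0.991598
Stock lattice S(k, i) with i counting down-moves:
  k=0: S(0,0) = 28.6900
  k=1: S(1,0) = 35.0135; S(1,1) = 23.5085
  k=2: S(2,0) = 42.7308; S(2,1) = 28.6900; S(2,2) = 19.2628
  k=3: S(3,0) = 52.1491; S(3,1) = 35.0135; S(3,2) = 23.5085; S(3,3) = 15.7839
  k=4: S(4,0) = 63.6432; S(4,1) = 42.7308; S(4,2) = 28.6900; S(4,3) = 19.2628; S(4,4) = 12.9333
Terminal payoffs V(N, i) = max(K - S_T, 0):
  V(4,0) = 0.000000; V(4,1) = 0.000000; V(4,2) = 0.000000; V(4,3) = 6.077177; V(4,4) = 12.406702
Backward induction: V(k, i) = exp(-r*dt) * [p * V(k+1, i) + (1-p) * V(k+1, i+1)].
  V(3,0) = exp(-r*dt) * [p*0.000000 + (1-p)*0.000000] = 0.000000
  V(3,1) = exp(-r*dt) * [p*0.000000 + (1-p)*0.000000] = 0.000000
  V(3,2) = exp(-r*dt) * [p*0.000000 + (1-p)*6.077177] = 3.184820
  V(3,3) = exp(-r*dt) * [p*6.077177 + (1-p)*12.406702] = 9.343183
  V(2,0) = exp(-r*dt) * [p*0.000000 + (1-p)*0.000000] = 0.000000
  V(2,1) = exp(-r*dt) * [p*0.000000 + (1-p)*3.184820] = 1.669045
  V(2,2) = exp(-r*dt) * [p*3.184820 + (1-p)*9.343183] = 6.385428
  V(1,0) = exp(-r*dt) * [p*0.000000 + (1-p)*1.669045] = 0.874684
  V(1,1) = exp(-r*dt) * [p*1.669045 + (1-p)*6.385428] = 4.126700
  V(0,0) = exp(-r*dt) * [p*0.874684 + (1-p)*4.126700] = 2.571594
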